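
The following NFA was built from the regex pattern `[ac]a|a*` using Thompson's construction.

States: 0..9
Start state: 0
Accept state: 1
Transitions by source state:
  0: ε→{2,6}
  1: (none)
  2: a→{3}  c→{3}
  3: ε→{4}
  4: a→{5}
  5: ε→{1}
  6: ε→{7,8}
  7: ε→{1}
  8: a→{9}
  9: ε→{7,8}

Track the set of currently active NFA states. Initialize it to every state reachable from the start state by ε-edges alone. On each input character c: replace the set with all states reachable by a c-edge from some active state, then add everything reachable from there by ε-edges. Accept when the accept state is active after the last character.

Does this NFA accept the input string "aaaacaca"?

Answer: REJECT

Derivation:
S₀ = ε-closure({0}) = {0,1,2,6,7,8}
'a' @ 1: {1,3,4,7,8,9}  [accepting]
'a' @ 2: {1,5,7,8,9}  [accepting]
'a' @ 3: {1,7,8,9}  [accepting]
'a' @ 4: {1,7,8,9}  [accepting]
'c' @ 5: {}  — state set empty
rest 'aca' ignored (set empty)
final: {}; accept 1 not in set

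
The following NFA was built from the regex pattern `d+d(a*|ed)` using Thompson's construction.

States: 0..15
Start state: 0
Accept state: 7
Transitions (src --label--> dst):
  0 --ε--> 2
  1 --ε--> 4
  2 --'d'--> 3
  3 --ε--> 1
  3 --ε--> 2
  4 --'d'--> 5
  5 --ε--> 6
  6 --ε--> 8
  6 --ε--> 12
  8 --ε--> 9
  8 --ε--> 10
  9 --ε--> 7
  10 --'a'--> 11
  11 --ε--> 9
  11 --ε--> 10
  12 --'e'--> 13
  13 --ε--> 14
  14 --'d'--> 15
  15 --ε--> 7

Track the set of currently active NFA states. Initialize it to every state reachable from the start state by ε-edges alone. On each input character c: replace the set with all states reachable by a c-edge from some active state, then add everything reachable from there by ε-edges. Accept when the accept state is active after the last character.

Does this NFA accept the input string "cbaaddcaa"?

Answer: REJECT

Steps:
initial (ε-close {0}): {0,2}
'c' @ 1: {}  — no active states
rest 'baaddcaa' ignored (set empty)
final: {}; accept 7 not in set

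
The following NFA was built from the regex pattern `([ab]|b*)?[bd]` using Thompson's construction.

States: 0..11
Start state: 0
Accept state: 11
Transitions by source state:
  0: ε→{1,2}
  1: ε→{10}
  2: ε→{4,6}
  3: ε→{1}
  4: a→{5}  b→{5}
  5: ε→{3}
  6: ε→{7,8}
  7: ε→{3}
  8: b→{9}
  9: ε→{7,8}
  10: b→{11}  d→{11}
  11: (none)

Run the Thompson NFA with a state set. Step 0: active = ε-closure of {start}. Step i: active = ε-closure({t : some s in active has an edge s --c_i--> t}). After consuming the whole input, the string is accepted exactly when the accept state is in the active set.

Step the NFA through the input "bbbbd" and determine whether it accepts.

Answer: ACCEPT

Steps:
start: ε-closure({0}) = {0,1,2,3,4,6,7,8,10}
'b' @ 1: {1,3,5,7,8,9,10,11}  (accept∈set)
'b' @ 2: {1,3,7,8,9,10,11}  (accept∈set)
'b' @ 3: {1,3,7,8,9,10,11}  (accept∈set)
'b' @ 4: {1,3,7,8,9,10,11}  (accept∈set)
'd' @ 5: {11}  (accept∈set)
after full input: {11}  (accept=11 in)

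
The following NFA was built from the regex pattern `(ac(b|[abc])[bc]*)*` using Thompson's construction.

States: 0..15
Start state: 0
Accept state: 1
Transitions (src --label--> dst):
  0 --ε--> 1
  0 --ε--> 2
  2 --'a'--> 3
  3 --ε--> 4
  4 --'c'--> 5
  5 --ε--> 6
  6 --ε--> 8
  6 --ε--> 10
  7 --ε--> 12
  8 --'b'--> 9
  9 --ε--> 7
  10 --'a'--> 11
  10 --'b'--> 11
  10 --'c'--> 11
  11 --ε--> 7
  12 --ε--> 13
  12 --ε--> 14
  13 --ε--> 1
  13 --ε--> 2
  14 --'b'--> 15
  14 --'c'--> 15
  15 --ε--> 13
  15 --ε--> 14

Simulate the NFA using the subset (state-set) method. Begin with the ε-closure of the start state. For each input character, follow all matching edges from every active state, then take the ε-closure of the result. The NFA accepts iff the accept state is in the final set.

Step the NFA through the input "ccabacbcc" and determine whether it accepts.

Answer: REJECT

Trace:
initial (ε-close {0}): {0,1,2}
'c' @ 1: {}  — no active states
rest 'cabacbcc' ignored (set empty)
after full input: {}  (accept=1 not in)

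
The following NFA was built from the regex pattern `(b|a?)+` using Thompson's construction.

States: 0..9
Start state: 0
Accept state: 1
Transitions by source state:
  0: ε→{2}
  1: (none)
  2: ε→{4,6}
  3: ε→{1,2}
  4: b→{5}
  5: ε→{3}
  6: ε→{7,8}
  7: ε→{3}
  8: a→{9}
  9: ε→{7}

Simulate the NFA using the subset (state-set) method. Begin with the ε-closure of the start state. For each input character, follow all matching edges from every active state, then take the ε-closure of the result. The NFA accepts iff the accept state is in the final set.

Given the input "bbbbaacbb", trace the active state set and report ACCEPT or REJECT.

Answer: REJECT

Trace:
initial (ε-close {0}): {0,1,2,3,4,6,7,8}
'b' @ 1: {1,2,3,4,5,6,7,8}  (accept∈set)
'b' @ 2: {1,2,3,4,5,6,7,8}  (accept∈set)
'b' @ 3: {1,2,3,4,5,6,7,8}  (accept∈set)
'b' @ 4: {1,2,3,4,5,6,7,8}  (accept∈set)
'a' @ 5: {1,2,3,4,6,7,8,9}  (accept∈set)
'a' @ 6: {1,2,3,4,6,7,8,9}  (accept∈set)
'c' @ 7: {}  — state set empty
rest 'bb' ignored (set empty)
after full input: {}  (accept=1 not in)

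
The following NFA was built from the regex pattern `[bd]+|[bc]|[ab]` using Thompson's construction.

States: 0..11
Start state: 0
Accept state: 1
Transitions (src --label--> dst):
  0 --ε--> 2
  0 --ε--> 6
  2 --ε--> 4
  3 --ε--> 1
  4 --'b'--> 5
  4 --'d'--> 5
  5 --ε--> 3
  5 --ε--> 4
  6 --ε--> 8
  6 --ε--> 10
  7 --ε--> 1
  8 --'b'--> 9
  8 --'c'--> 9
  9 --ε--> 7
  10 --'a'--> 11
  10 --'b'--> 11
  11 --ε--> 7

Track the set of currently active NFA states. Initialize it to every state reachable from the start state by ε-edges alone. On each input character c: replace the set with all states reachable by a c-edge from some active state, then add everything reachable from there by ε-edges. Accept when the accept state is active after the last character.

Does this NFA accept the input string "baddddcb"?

Answer: REJECT

Derivation:
S₀ = ε-closure({0}) = {0,2,4,6,8,10}
'b' @ 1: {1,3,4,5,7,9,11}  (accept∈set)
'a' @ 2: {}  — dead — no transitions
rest 'ddddcb' ignored (set empty)
final: {}; accept 1 not in set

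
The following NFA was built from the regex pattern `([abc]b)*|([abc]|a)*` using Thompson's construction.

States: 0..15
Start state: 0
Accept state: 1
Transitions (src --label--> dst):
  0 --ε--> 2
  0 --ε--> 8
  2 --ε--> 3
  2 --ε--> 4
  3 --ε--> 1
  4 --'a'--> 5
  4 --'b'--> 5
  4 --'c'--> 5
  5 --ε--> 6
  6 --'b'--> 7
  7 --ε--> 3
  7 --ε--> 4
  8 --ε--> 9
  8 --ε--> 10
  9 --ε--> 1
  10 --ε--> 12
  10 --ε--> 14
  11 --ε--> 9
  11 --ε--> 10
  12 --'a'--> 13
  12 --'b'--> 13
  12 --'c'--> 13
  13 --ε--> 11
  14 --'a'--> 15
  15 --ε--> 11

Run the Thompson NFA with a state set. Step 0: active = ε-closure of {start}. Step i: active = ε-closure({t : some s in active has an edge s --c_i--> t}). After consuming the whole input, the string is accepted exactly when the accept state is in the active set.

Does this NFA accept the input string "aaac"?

Answer: ACCEPT

Derivation:
initial (ε-close {0}): {0,1,2,3,4,8,9,10,12,14}
'a' @ 1: {1,5,6,9,10,11,12,13,14,15}  (accept∈set)
'a' @ 2: {1,9,10,11,12,13,14,15}  (accept∈set)
'a' @ 3: {1,9,10,11,12,13,14,15}  (accept∈set)
'c' @ 4: {1,9,10,11,12,13,14}  (accept∈set)
end set {1,9,10,11,12,13,14} — state 1 in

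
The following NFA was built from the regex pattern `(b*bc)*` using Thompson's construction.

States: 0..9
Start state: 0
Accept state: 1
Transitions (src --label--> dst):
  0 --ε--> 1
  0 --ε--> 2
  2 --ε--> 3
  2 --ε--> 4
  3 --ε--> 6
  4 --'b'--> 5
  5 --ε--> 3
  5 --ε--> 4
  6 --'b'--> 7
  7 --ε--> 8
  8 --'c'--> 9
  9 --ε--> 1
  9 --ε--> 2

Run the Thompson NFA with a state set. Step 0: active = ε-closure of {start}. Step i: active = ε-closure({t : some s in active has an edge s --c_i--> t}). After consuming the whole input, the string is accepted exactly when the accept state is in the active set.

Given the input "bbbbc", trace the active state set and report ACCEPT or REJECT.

Answer: ACCEPT

Derivation:
S₀ = ε-closure({0}) = {0,1,2,3,4,6}
'b' @ 1: {3,4,5,6,7,8}
'b' @ 2: {3,4,5,6,7,8}
'b' @ 3: {3,4,5,6,7,8}
'b' @ 4: {3,4,5,6,7,8}
'c' @ 5: {1,2,3,4,6,9}  ✓accept
after full input: {1,2,3,4,6,9}  (accept=1 in)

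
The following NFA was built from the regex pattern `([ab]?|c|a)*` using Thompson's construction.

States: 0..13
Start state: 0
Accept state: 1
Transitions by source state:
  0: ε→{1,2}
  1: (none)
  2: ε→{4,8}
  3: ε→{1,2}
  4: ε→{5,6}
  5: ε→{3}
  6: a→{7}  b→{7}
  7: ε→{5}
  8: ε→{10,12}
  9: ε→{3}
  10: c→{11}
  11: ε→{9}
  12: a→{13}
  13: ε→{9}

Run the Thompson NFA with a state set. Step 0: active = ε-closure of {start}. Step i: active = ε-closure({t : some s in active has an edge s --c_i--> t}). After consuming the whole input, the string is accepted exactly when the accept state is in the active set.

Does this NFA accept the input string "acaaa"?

start: ε-closure({0}) = {0,1,2,3,4,5,6,8,10,12}
'a' @ 1: {1,2,3,4,5,6,7,8,9,10,12,13}  [accepting]
'c' @ 2: {1,2,3,4,5,6,8,9,10,11,12}  [accepting]
'a' @ 3: {1,2,3,4,5,6,7,8,9,10,12,13}  [accepting]
'a' @ 4: {1,2,3,4,5,6,7,8,9,10,12,13}  [accepting]
'a' @ 5: {1,2,3,4,5,6,7,8,9,10,12,13}  [accepting]
final: {1,2,3,4,5,6,7,8,9,10,12,13}; accept 1 in set

Answer: ACCEPT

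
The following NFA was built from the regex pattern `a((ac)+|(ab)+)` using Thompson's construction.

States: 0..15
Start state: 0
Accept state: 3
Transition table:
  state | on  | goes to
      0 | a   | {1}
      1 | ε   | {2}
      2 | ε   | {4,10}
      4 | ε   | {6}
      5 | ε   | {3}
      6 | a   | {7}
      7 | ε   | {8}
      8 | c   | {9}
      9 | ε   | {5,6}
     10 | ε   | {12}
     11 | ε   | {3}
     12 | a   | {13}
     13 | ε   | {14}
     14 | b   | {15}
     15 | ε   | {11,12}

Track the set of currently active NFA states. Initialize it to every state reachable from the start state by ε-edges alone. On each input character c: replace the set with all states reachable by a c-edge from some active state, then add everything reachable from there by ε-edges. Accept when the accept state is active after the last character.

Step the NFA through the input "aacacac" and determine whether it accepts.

Answer: ACCEPT

Steps:
S₀ = ε-closure({0}) = {0}
'a' @ 1: {1,2,4,6,10,12}
'a' @ 2: {7,8,13,14}
'c' @ 3: {3,5,6,9}  ✓accept
'a' @ 4: {7,8}
'c' @ 5: {3,5,6,9}  ✓accept
'a' @ 6: {7,8}
'c' @ 7: {3,5,6,9}  ✓accept
after full input: {3,5,6,9}  (accept=3 in)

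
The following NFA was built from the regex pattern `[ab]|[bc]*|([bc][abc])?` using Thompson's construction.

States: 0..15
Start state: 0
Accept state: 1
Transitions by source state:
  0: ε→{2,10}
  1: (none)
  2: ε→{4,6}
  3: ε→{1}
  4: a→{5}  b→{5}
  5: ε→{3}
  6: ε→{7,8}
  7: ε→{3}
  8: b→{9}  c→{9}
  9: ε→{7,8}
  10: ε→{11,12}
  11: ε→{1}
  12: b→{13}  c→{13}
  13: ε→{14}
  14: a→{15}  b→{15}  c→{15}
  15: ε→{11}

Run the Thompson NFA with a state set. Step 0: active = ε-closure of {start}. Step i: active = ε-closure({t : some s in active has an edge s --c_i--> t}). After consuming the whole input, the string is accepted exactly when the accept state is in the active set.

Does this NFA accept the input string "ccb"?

Answer: ACCEPT

Trace:
S₀ = ε-closure({0}) = {0,1,2,3,4,6,7,8,10,11,12}
'c' @ 1: {1,3,7,8,9,13,14}  ✓accept
'c' @ 2: {1,3,7,8,9,11,15}  ✓accept
'b' @ 3: {1,3,7,8,9}  ✓accept
end set {1,3,7,8,9} — state 1 in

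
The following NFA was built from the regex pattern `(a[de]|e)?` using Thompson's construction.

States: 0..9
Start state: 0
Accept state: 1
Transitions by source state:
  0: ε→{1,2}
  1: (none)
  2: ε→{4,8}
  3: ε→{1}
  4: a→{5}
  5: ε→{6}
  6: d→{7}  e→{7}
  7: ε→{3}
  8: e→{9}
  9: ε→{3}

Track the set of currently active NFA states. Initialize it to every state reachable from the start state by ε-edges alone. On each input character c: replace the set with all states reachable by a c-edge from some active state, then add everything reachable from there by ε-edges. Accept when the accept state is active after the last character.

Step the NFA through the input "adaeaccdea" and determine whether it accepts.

Answer: REJECT

Trace:
initial (ε-close {0}): {0,1,2,4,8}
'a' @ 1: {5,6}
'd' @ 2: {1,3,7}  [accepting]
'a' @ 3: {}  — dead — no transitions
rest 'eaccdea' ignored (set empty)
end set {} — state 1 not in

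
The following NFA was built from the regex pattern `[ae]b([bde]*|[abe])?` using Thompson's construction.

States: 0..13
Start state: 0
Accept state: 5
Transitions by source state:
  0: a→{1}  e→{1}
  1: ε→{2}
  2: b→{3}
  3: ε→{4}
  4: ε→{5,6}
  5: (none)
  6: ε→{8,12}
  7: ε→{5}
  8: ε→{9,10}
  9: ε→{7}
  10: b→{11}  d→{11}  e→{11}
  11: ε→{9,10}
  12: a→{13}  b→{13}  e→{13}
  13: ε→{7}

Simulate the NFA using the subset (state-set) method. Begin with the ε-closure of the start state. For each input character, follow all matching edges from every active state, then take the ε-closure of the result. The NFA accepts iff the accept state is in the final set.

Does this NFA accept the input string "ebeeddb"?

initial (ε-close {0}): {0}
'e' @ 1: {1,2}
'b' @ 2: {3,4,5,6,7,8,9,10,12}  (accept∈set)
'e' @ 3: {5,7,9,10,11,13}  (accept∈set)
'e' @ 4: {5,7,9,10,11}  (accept∈set)
'd' @ 5: {5,7,9,10,11}  (accept∈set)
'd' @ 6: {5,7,9,10,11}  (accept∈set)
'b' @ 7: {5,7,9,10,11}  (accept∈set)
final: {5,7,9,10,11}; accept 5 in set

Answer: ACCEPT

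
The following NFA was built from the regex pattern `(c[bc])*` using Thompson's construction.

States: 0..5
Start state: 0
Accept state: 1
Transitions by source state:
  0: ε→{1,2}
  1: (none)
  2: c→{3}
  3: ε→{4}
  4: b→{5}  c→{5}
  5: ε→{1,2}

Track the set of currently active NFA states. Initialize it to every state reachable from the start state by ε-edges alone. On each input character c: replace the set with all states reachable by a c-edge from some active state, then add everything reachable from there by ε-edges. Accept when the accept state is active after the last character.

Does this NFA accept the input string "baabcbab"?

Answer: REJECT

Derivation:
start: ε-closure({0}) = {0,1,2}
'b' @ 1: {}  — no active states
rest 'aabcbab' ignored (set empty)
final: {}; accept 1 not in set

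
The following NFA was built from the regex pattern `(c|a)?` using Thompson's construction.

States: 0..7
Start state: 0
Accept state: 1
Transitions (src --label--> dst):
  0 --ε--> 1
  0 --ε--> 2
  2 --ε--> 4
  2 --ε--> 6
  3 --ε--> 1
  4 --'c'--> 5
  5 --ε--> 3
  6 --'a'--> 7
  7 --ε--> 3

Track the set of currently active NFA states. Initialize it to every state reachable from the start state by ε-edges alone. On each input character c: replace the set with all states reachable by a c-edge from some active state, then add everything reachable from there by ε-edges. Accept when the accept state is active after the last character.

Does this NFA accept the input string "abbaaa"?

Answer: REJECT

Derivation:
start: ε-closure({0}) = {0,1,2,4,6}
'a' @ 1: {1,3,7}  ✓accept
'b' @ 2: {}  — no active states
rest 'baaa' ignored (set empty)
final: {}; accept 1 not in set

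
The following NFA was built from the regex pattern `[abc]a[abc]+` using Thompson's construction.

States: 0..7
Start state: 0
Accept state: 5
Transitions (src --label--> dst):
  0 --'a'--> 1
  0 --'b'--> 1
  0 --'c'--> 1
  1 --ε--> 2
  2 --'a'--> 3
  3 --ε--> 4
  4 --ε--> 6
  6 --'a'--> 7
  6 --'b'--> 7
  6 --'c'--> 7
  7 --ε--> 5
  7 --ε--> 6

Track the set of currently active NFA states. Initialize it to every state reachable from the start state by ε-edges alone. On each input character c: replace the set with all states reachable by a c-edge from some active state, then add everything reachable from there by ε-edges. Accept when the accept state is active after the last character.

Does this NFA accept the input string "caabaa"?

Answer: ACCEPT

Derivation:
initial (ε-close {0}): {0}
'c' @ 1: {1,2}
'a' @ 2: {3,4,6}
'a' @ 3: {5,6,7}  [accepting]
'b' @ 4: {5,6,7}  [accepting]
'a' @ 5: {5,6,7}  [accepting]
'a' @ 6: {5,6,7}  [accepting]
after full input: {5,6,7}  (accept=5 in)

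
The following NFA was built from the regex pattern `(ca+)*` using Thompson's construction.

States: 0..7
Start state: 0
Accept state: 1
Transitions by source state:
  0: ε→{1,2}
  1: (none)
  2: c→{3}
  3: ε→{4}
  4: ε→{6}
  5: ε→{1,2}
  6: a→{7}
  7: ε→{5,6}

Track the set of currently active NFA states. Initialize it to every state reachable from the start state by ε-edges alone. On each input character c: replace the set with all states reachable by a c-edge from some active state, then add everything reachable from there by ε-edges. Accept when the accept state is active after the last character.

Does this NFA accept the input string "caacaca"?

Answer: ACCEPT

Steps:
S₀ = ε-closure({0}) = {0,1,2}
'c' @ 1: {3,4,6}
'a' @ 2: {1,2,5,6,7}  [accepting]
'a' @ 3: {1,2,5,6,7}  [accepting]
'c' @ 4: {3,4,6}
'a' @ 5: {1,2,5,6,7}  [accepting]
'c' @ 6: {3,4,6}
'a' @ 7: {1,2,5,6,7}  [accepting]
end set {1,2,5,6,7} — state 1 in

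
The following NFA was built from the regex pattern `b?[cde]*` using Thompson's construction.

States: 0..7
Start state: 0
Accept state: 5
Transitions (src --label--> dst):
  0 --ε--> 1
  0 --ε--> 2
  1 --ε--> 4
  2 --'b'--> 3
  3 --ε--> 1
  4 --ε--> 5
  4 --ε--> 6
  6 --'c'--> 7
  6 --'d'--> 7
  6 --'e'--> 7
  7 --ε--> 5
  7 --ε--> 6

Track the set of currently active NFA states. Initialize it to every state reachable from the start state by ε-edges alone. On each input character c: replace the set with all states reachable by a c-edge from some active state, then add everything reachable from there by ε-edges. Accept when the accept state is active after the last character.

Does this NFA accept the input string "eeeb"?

initial (ε-close {0}): {0,1,2,4,5,6}
'e' @ 1: {5,6,7}  ✓accept
'e' @ 2: {5,6,7}  ✓accept
'e' @ 3: {5,6,7}  ✓accept
'b' @ 4: {}  — state set empty
final: {}; accept 5 not in set

Answer: REJECT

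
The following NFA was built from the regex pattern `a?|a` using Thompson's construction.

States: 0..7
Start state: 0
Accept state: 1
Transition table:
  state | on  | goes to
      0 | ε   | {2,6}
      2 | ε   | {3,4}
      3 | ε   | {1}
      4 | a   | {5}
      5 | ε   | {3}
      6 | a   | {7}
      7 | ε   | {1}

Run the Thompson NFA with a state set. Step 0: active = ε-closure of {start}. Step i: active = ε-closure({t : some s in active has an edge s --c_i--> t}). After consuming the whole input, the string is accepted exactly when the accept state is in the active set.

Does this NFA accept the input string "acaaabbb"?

Answer: REJECT

Steps:
initial (ε-close {0}): {0,1,2,3,4,6}
'a' @ 1: {1,3,5,7}  (accept∈set)
'c' @ 2: {}  — dead — no transitions
rest 'aaabbb' ignored (set empty)
after full input: {}  (accept=1 not in)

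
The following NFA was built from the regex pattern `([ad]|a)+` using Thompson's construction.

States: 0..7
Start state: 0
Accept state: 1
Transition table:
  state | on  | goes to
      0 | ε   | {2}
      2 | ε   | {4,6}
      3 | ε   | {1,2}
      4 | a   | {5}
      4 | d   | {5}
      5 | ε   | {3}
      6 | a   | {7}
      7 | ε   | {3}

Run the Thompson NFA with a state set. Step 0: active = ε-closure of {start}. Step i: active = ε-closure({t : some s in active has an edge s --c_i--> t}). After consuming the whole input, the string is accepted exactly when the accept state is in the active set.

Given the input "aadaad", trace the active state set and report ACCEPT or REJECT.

S₀ = ε-closure({0}) = {0,2,4,6}
'a' @ 1: {1,2,3,4,5,6,7}  (accept∈set)
'a' @ 2: {1,2,3,4,5,6,7}  (accept∈set)
'd' @ 3: {1,2,3,4,5,6}  (accept∈set)
'a' @ 4: {1,2,3,4,5,6,7}  (accept∈set)
'a' @ 5: {1,2,3,4,5,6,7}  (accept∈set)
'd' @ 6: {1,2,3,4,5,6}  (accept∈set)
final: {1,2,3,4,5,6}; accept 1 in set

Answer: ACCEPT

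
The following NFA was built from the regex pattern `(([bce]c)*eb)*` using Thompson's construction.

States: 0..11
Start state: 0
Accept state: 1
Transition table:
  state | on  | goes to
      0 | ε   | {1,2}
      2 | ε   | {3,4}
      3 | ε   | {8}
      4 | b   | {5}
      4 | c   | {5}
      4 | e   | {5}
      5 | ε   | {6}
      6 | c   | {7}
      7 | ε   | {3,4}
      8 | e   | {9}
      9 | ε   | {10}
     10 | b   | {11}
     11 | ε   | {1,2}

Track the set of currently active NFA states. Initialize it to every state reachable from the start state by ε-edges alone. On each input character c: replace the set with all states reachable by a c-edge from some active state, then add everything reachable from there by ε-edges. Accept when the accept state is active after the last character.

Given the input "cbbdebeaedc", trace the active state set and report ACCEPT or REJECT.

Answer: REJECT

Trace:
initial (ε-close {0}): {0,1,2,3,4,8}
'c' @ 1: {5,6}
'b' @ 2: {}  — dead — no transitions
rest 'bdebeaedc' ignored (set empty)
after full input: {}  (accept=1 not in)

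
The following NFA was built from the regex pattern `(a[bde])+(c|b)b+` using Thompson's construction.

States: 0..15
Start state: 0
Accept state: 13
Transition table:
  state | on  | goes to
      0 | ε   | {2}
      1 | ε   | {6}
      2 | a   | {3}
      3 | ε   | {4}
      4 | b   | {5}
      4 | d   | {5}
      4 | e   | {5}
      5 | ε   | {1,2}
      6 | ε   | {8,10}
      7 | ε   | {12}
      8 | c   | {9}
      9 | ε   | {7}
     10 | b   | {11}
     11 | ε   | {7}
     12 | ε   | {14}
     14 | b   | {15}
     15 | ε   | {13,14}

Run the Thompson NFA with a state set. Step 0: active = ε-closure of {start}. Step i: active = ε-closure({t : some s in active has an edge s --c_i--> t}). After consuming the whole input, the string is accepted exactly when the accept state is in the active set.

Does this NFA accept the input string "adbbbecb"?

Answer: REJECT

Steps:
start: ε-closure({0}) = {0,2}
'a' @ 1: {3,4}
'd' @ 2: {1,2,5,6,8,10}
'b' @ 3: {7,11,12,14}
'b' @ 4: {13,14,15}  (accept∈set)
'b' @ 5: {13,14,15}  (accept∈set)
'e' @ 6: {}  — no active states
rest 'cb' ignored (set empty)
end set {} — state 13 not in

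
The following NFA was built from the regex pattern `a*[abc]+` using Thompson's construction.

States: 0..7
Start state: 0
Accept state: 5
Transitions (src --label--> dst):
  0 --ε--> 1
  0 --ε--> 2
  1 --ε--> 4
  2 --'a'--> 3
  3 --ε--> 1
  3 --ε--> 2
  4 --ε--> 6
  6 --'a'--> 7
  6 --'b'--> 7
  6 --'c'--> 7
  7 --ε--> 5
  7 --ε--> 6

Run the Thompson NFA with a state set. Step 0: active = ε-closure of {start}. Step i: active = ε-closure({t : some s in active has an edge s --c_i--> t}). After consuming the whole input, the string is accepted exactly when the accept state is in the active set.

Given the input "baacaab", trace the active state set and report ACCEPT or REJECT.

Answer: ACCEPT

Steps:
S₀ = ε-closure({0}) = {0,1,2,4,6}
'b' @ 1: {5,6,7}  ✓accept
'a' @ 2: {5,6,7}  ✓accept
'a' @ 3: {5,6,7}  ✓accept
'c' @ 4: {5,6,7}  ✓accept
'a' @ 5: {5,6,7}  ✓accept
'a' @ 6: {5,6,7}  ✓accept
'b' @ 7: {5,6,7}  ✓accept
after full input: {5,6,7}  (accept=5 in)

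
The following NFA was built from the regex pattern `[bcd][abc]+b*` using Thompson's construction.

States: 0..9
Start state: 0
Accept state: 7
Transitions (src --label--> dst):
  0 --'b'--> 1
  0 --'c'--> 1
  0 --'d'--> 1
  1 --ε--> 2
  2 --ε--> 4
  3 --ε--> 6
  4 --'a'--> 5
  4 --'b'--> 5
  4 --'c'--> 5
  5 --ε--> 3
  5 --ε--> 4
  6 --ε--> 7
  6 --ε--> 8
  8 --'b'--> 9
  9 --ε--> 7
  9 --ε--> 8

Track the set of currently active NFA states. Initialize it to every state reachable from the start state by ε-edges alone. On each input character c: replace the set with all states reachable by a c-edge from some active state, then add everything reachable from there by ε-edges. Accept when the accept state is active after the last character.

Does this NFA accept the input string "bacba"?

Answer: ACCEPT

Trace:
initial (ε-close {0}): {0}
'b' @ 1: {1,2,4}
'a' @ 2: {3,4,5,6,7,8}  [accepting]
'c' @ 3: {3,4,5,6,7,8}  [accepting]
'b' @ 4: {3,4,5,6,7,8,9}  [accepting]
'a' @ 5: {3,4,5,6,7,8}  [accepting]
final: {3,4,5,6,7,8}; accept 7 in set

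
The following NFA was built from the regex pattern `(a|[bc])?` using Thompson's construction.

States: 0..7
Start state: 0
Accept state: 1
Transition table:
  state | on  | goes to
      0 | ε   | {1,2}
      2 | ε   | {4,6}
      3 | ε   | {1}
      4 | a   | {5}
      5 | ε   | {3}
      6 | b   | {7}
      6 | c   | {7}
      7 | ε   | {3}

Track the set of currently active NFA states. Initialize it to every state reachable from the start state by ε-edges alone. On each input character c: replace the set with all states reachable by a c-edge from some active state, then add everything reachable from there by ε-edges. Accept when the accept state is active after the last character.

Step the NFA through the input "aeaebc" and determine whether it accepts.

initial (ε-close {0}): {0,1,2,4,6}
'a' @ 1: {1,3,5}  (accept∈set)
'e' @ 2: {}  — no active states
rest 'aebc' ignored (set empty)
final: {}; accept 1 not in set

Answer: REJECT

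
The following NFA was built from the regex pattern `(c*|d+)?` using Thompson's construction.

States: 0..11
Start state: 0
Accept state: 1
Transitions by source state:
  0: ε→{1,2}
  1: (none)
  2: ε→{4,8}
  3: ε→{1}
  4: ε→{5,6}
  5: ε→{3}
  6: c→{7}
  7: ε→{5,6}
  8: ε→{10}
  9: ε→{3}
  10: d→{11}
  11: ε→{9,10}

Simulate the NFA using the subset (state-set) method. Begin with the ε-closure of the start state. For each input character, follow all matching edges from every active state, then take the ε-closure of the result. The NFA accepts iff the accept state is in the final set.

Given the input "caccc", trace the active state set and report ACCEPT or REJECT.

Answer: REJECT

Derivation:
S₀ = ε-closure({0}) = {0,1,2,3,4,5,6,8,10}
'c' @ 1: {1,3,5,6,7}  ✓accept
'a' @ 2: {}  — state set empty
rest 'ccc' ignored (set empty)
final: {}; accept 1 not in set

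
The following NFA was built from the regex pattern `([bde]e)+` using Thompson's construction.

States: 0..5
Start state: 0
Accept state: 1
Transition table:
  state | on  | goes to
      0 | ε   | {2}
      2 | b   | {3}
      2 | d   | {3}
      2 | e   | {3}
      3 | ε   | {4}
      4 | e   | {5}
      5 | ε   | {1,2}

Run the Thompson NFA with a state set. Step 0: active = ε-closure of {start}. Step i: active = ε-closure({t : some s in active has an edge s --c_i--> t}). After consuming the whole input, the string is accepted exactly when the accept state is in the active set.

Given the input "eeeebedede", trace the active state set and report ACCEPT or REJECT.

Answer: ACCEPT

Trace:
S₀ = ε-closure({0}) = {0,2}
'e' @ 1: {3,4}
'e' @ 2: {1,2,5}  [accepting]
'e' @ 3: {3,4}
'e' @ 4: {1,2,5}  [accepting]
'b' @ 5: {3,4}
'e' @ 6: {1,2,5}  [accepting]
'd' @ 7: {3,4}
'e' @ 8: {1,2,5}  [accepting]
'd' @ 9: {3,4}
'e' @ 10: {1,2,5}  [accepting]
end set {1,2,5} — state 1 in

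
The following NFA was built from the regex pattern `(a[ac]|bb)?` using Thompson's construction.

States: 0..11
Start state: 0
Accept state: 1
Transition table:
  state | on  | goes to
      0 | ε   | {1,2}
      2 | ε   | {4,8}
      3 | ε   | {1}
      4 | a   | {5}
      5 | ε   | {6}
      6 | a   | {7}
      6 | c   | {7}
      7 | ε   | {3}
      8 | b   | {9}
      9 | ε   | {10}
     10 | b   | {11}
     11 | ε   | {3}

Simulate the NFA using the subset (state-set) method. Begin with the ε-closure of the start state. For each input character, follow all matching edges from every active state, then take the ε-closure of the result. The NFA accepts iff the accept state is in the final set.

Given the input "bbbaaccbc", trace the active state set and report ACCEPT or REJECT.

S₀ = ε-closure({0}) = {0,1,2,4,8}
'b' @ 1: {9,10}
'b' @ 2: {1,3,11}  (accept∈set)
'b' @ 3: {}  — state set empty
rest 'aaccbc' ignored (set empty)
after full input: {}  (accept=1 not in)

Answer: REJECT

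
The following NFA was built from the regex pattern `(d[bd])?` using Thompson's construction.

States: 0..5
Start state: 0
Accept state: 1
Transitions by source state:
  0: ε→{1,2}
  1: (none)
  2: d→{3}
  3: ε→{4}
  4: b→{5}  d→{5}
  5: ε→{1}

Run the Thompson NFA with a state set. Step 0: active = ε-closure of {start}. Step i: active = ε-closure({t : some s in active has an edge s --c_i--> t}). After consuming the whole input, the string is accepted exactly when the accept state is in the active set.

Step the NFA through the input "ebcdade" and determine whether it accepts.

start: ε-closure({0}) = {0,1,2}
'e' @ 1: {}  — dead — no transitions
rest 'bcdade' ignored (set empty)
after full input: {}  (accept=1 not in)

Answer: REJECT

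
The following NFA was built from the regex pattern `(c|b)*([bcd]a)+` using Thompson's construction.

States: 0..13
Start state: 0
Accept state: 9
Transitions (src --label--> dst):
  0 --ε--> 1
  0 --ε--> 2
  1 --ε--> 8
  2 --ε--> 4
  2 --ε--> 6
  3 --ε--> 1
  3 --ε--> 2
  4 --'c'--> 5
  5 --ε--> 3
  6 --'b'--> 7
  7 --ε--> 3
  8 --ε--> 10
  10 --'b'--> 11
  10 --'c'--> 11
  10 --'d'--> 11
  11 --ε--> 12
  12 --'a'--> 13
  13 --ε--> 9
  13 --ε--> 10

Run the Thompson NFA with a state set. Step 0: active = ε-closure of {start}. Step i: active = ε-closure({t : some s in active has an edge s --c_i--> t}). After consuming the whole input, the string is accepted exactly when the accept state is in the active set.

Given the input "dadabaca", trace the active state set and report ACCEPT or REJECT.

initial (ε-close {0}): {0,1,2,4,6,8,10}
'd' @ 1: {11,12}
'a' @ 2: {9,10,13}  ✓accept
'd' @ 3: {11,12}
'a' @ 4: {9,10,13}  ✓accept
'b' @ 5: {11,12}
'a' @ 6: {9,10,13}  ✓accept
'c' @ 7: {11,12}
'a' @ 8: {9,10,13}  ✓accept
after full input: {9,10,13}  (accept=9 in)

Answer: ACCEPT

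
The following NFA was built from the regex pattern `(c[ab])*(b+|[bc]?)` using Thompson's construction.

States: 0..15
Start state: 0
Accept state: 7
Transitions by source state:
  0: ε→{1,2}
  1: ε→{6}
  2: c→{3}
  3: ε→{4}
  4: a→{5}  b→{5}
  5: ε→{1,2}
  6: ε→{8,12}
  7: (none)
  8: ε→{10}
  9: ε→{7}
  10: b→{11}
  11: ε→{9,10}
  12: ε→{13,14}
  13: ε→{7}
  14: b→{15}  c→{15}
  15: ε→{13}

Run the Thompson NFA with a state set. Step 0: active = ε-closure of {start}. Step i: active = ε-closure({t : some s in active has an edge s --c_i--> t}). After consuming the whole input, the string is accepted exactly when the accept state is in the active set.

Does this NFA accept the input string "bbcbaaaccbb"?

start: ε-closure({0}) = {0,1,2,6,7,8,10,12,13,14}
'b' @ 1: {7,9,10,11,13,15}  ✓accept
'b' @ 2: {7,9,10,11}  ✓accept
'c' @ 3: {}  — no active states
rest 'baaaccbb' ignored (set empty)
after full input: {}  (accept=7 not in)

Answer: REJECT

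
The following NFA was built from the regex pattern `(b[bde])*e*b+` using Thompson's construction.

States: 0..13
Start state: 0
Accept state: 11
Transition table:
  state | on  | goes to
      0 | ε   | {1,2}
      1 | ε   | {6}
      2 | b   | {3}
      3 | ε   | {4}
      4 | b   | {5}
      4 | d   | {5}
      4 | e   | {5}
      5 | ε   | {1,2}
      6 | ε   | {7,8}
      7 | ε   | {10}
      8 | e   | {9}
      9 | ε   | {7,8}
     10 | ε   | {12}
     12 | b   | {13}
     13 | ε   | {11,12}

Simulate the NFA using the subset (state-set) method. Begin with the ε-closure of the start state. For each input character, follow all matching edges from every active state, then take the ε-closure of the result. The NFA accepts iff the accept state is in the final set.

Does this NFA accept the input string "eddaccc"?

start: ε-closure({0}) = {0,1,2,6,7,8,10,12}
'e' @ 1: {7,8,9,10,12}
'd' @ 2: {}  — no active states
rest 'daccc' ignored (set empty)
after full input: {}  (accept=11 not in)

Answer: REJECT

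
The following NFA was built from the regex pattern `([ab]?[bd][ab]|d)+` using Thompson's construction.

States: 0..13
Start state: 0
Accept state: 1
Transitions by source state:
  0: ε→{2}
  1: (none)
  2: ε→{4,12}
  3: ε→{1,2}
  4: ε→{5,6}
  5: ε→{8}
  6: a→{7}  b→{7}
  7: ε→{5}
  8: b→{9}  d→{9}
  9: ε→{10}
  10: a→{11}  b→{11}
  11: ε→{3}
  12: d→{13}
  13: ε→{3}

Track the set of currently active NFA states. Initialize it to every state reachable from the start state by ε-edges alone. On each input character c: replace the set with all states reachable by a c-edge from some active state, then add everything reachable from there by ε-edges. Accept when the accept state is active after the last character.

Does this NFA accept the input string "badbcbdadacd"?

Answer: REJECT

Trace:
start: ε-closure({0}) = {0,2,4,5,6,8,12}
'b' @ 1: {5,7,8,9,10}
'a' @ 2: {1,2,3,4,5,6,8,11,12}  (accept∈set)
'd' @ 3: {1,2,3,4,5,6,8,9,10,12,13}  (accept∈set)
'b' @ 4: {1,2,3,4,5,6,7,8,9,10,11,12}  (accept∈set)
'c' @ 5: {}  — state set empty
rest 'bdadacd' ignored (set empty)
end set {} — state 1 not in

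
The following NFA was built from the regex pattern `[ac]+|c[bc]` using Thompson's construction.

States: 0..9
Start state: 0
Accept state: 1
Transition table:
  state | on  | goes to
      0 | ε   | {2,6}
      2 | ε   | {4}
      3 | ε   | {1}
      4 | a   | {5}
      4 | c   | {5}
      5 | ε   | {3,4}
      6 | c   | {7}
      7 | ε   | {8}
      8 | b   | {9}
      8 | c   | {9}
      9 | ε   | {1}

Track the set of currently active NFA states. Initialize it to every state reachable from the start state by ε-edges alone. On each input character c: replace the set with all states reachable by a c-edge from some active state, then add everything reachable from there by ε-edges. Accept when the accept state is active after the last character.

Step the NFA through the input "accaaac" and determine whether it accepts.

Answer: ACCEPT

Steps:
start: ε-closure({0}) = {0,2,4,6}
'a' @ 1: {1,3,4,5}  (accept∈set)
'c' @ 2: {1,3,4,5}  (accept∈set)
'c' @ 3: {1,3,4,5}  (accept∈set)
'a' @ 4: {1,3,4,5}  (accept∈set)
'a' @ 5: {1,3,4,5}  (accept∈set)
'a' @ 6: {1,3,4,5}  (accept∈set)
'c' @ 7: {1,3,4,5}  (accept∈set)
after full input: {1,3,4,5}  (accept=1 in)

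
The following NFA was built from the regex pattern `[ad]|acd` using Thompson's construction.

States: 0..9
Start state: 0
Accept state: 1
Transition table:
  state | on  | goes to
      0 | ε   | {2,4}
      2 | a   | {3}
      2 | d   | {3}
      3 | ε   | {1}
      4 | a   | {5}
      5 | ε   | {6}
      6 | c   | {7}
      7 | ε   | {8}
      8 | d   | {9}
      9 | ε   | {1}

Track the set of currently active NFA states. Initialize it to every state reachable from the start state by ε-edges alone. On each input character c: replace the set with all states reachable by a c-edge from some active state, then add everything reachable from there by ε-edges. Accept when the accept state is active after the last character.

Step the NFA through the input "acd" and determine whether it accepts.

Answer: ACCEPT

Derivation:
initial (ε-close {0}): {0,2,4}
'a' @ 1: {1,3,5,6}  (accept∈set)
'c' @ 2: {7,8}
'd' @ 3: {1,9}  (accept∈set)
end set {1,9} — state 1 in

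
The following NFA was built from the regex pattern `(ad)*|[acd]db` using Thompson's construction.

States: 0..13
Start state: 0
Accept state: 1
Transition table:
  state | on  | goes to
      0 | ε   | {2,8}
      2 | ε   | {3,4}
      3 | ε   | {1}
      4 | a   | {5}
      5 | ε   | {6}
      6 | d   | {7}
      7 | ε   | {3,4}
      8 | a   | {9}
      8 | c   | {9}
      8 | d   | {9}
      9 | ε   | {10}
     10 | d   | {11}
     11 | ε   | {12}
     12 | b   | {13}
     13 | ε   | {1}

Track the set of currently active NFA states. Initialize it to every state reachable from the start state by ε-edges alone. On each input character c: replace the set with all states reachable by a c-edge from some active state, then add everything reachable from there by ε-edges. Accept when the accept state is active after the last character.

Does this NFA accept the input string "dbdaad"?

initial (ε-close {0}): {0,1,2,3,4,8}
'd' @ 1: {9,10}
'b' @ 2: {}  — no active states
rest 'daad' ignored (set empty)
final: {}; accept 1 not in set

Answer: REJECT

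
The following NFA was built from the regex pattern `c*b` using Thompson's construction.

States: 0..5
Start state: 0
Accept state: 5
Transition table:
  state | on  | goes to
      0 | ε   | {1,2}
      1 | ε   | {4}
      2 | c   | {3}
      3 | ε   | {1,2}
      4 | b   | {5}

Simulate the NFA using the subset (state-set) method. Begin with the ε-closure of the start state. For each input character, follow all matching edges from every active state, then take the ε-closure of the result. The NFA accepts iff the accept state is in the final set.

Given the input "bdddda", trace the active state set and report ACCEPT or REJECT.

Answer: REJECT

Trace:
initial (ε-close {0}): {0,1,2,4}
'b' @ 1: {5}  [accepting]
'd' @ 2: {}  — no active states
rest 'ddda' ignored (set empty)
end set {} — state 5 not in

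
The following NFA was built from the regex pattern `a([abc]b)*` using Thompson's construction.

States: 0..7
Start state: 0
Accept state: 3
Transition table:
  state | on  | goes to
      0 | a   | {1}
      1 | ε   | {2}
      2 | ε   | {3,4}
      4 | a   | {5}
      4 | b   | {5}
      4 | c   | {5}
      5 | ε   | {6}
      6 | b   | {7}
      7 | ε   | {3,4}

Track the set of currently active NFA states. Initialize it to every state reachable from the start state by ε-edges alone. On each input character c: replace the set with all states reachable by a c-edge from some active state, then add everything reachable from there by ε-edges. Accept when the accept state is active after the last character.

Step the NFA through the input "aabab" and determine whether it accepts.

start: ε-closure({0}) = {0}
'a' @ 1: {1,2,3,4}  (accept∈set)
'a' @ 2: {5,6}
'b' @ 3: {3,4,7}  (accept∈set)
'a' @ 4: {5,6}
'b' @ 5: {3,4,7}  (accept∈set)
after full input: {3,4,7}  (accept=3 in)

Answer: ACCEPT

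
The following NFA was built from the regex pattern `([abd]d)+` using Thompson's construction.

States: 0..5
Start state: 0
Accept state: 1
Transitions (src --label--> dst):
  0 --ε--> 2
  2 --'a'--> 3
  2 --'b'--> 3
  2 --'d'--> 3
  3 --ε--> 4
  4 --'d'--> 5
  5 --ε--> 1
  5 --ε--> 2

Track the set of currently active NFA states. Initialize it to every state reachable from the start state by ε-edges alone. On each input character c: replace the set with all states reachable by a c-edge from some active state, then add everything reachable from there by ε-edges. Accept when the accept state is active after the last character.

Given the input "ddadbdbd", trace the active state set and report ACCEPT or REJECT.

S₀ = ε-closure({0}) = {0,2}
'd' @ 1: {3,4}
'd' @ 2: {1,2,5}  [accepting]
'a' @ 3: {3,4}
'd' @ 4: {1,2,5}  [accepting]
'b' @ 5: {3,4}
'd' @ 6: {1,2,5}  [accepting]
'b' @ 7: {3,4}
'd' @ 8: {1,2,5}  [accepting]
after full input: {1,2,5}  (accept=1 in)

Answer: ACCEPT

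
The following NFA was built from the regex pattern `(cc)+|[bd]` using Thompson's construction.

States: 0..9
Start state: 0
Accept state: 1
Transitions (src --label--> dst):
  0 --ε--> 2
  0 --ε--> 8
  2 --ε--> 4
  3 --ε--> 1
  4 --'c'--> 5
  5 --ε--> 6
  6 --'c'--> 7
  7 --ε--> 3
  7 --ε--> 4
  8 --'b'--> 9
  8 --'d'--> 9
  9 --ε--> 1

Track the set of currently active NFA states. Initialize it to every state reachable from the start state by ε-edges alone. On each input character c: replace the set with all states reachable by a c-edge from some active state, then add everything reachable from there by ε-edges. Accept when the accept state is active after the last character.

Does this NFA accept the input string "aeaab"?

start: ε-closure({0}) = {0,2,4,8}
'a' @ 1: {}  — state set empty
rest 'eaab' ignored (set empty)
after full input: {}  (accept=1 not in)

Answer: REJECT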